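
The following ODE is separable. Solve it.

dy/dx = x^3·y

Separating variables and integrating:
ln|y| = x^4/4 + C

General solution: y = Ce^(x^4/4)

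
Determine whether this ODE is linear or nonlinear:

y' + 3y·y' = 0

Nonlinear (product y·y')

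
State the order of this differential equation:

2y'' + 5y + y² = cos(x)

The order is 2 (highest derivative is of order 2).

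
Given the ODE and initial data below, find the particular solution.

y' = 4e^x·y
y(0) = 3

General solution: y = Ce^(4e^x)
Applying IC y(0) = 3:
Particular solution: y = 3e^(4(e^x - 1))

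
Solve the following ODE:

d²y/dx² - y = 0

Characteristic equation: r² - 1 = 0
Roots: r = 1, -1 (distinct real)
General solution: y = C₁e^x + C₂e^(-x)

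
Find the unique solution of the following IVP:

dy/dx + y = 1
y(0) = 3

General solution: y = 1 + Ce^(-x)
Applying y(0) = 3: C = 3 - 1 = 2
Particular solution: y = 1 + 2e^(-x)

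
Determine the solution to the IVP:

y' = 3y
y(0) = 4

General solution: y = Ce^(3x)
Applying IC y(0) = 4:
Particular solution: y = 4e^(3x)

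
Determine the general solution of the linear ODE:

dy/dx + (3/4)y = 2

Using integrating factor method:

General solution: y = 8/3 + Ce^(-3x/4)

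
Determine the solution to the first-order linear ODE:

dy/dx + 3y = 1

Using integrating factor method:

General solution: y = 1/3 + Ce^(-3x)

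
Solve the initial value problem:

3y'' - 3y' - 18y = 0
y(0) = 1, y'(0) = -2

General solution: y = C₁e^(3x) + C₂e^(-2x)
Applying ICs: C₁ = 0, C₂ = 1
Particular solution: y = e^(-2x)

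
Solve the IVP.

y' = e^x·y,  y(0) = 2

General solution: y = Ce^(e^x)
Applying IC y(0) = 2:
Particular solution: y = 2e^(e^x - 1)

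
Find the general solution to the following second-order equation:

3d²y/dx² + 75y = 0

Characteristic equation: 3r² + 75 = 0
Divide by 3: r² + 25 = 0
Roots: r = ±5i (complex conjugates)
General solution: y = C₁cos(5x) + C₂sin(5x)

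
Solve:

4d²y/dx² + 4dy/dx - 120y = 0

Characteristic equation: 4r² + 4r - 120 = 0
Divide by 4: r² + r - 30 = 0
Roots: r = 5, -6 (distinct real)
General solution: y = C₁e^(5x) + C₂e^(-6x)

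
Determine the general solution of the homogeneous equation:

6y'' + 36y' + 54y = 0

Characteristic equation: 6r² + 36r + 54 = 0
Divide by 6: r² + 6r + 9 = 0
Factored: (r + 3)² = 0
Repeated root: r = -3
General solution: y = (C₁ + C₂x)e^(-3x)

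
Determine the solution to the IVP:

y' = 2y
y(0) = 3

General solution: y = Ce^(2x)
Applying IC y(0) = 3:
Particular solution: y = 3e^(2x)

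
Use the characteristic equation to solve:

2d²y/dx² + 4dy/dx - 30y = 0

Characteristic equation: 2r² + 4r - 30 = 0
Divide by 2: r² + 2r - 15 = 0
Roots: r = 3, -5 (distinct real)
General solution: y = C₁e^(3x) + C₂e^(-5x)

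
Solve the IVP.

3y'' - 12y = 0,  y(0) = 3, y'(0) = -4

General solution: y = C₁e^(2x) + C₂e^(-2x)
Applying ICs: C₁ = 1/2, C₂ = 5/2
Particular solution: y = (1/2)e^(2x) + (5/2)e^(-2x)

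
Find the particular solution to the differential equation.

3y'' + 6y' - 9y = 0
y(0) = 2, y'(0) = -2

General solution: y = C₁e^x + C₂e^(-3x)
Applying ICs: C₁ = 1, C₂ = 1
Particular solution: y = e^x + e^(-3x)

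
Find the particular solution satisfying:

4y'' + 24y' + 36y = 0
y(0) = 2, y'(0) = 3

General solution: y = (C₁ + C₂x)e^(-3x)
Repeated root r = -3
Applying ICs: C₁ = 2, C₂ = 9
Particular solution: y = (2 + 9x)e^(-3x)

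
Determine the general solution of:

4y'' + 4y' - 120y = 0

Characteristic equation: 4r² + 4r - 120 = 0
Divide by 4: r² + r - 30 = 0
Roots: r = 5, -6 (distinct real)
General solution: y = C₁e^(5x) + C₂e^(-6x)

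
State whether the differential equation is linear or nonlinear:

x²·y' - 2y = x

Linear (y and its derivatives appear to the first power only, no products of y terms)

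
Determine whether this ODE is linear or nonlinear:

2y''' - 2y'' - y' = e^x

Linear (y and its derivatives appear to the first power only, no products of y terms)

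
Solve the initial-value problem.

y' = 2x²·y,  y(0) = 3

General solution: y = Ce^(2x³/3)
Applying IC y(0) = 3:
Particular solution: y = 3e^(2x³/3)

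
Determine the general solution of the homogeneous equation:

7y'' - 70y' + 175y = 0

Characteristic equation: 7r² - 70r + 175 = 0
Divide by 7: r² - 10r + 25 = 0
Factored: (r - 5)² = 0
Repeated root: r = 5
General solution: y = (C₁ + C₂x)e^(5x)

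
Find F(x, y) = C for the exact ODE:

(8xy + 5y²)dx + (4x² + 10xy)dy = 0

Verify exactness: ∂M/∂y = ∂N/∂x ✓
Find F(x,y) such that ∂F/∂x = M, ∂F/∂y = N
Solution: 4x²y + 5xy² = C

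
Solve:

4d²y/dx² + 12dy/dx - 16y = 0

Characteristic equation: 4r² + 12r - 16 = 0
Divide by 4: r² + 3r - 4 = 0
Roots: r = 1, -4 (distinct real)
General solution: y = C₁e^x + C₂e^(-4x)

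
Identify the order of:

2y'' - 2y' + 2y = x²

The order is 2 (highest derivative is of order 2).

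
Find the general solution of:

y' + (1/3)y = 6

Using integrating factor method:

General solution: y = 18 + Ce^(-x/3)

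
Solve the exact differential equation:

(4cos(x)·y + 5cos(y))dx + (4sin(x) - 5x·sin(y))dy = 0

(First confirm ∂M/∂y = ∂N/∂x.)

Verify exactness: ∂M/∂y = ∂N/∂x ✓
Find F(x,y) such that ∂F/∂x = M, ∂F/∂y = N
Solution: 4sin(x)·y + 5x·cos(y) = C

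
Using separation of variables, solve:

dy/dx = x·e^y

Separating variables and integrating:
-e^(-y) = x²/2 + C

General solution: y = -ln(C - x²/2)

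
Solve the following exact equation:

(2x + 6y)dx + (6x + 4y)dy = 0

Verify exactness: ∂M/∂y = ∂N/∂x ✓
Find F(x,y) such that ∂F/∂x = M, ∂F/∂y = N
Solution: x² + 6xy + 2y² = C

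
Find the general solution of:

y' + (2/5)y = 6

Using integrating factor method:

General solution: y = 15 + Ce^(-2x/5)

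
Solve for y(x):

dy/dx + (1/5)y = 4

Using integrating factor method:

General solution: y = 20 + Ce^(-x/5)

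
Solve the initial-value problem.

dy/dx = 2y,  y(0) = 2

General solution: y = Ce^(2x)
Applying IC y(0) = 2:
Particular solution: y = 2e^(2x)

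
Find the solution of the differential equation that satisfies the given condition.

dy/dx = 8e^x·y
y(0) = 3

General solution: y = Ce^(8e^x)
Applying IC y(0) = 3:
Particular solution: y = 3e^(8(e^x - 1))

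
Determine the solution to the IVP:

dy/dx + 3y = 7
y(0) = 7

General solution: y = 7/3 + Ce^(-3x)
Applying y(0) = 7: C = 7 - 7/3 = 14/3
Particular solution: y = 7/3 + (14/3)e^(-3x)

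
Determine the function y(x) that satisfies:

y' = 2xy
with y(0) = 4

General solution: y = Ce^(x²)
Applying IC y(0) = 4:
Particular solution: y = 4e^(x²)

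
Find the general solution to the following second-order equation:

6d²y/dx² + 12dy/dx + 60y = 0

Characteristic equation: 6r² + 12r + 60 = 0
Divide by 6: r² + 2r + 10 = 0
Roots: r = -1 ± 3i (complex conjugates)
General solution: y = e^(-x)(C₁cos(3x) + C₂sin(3x))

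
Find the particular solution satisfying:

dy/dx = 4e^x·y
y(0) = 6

General solution: y = Ce^(4e^x)
Applying IC y(0) = 6:
Particular solution: y = 6e^(4(e^x - 1))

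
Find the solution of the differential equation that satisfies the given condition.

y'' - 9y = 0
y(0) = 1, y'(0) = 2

General solution: y = C₁e^(3x) + C₂e^(-3x)
Applying ICs: C₁ = 5/6, C₂ = 1/6
Particular solution: y = (5/6)e^(3x) + (1/6)e^(-3x)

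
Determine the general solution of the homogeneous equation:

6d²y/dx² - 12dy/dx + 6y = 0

Characteristic equation: 6r² - 12r + 6 = 0
Divide by 6: r² - 2r + 1 = 0
Factored: (r - 1)² = 0
Repeated root: r = 1
General solution: y = (C₁ + C₂x)e^x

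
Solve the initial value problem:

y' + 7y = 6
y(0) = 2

General solution: y = 6/7 + Ce^(-7x)
Applying y(0) = 2: C = 2 - 6/7 = 8/7
Particular solution: y = 6/7 + (8/7)e^(-7x)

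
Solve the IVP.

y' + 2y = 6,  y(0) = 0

General solution: y = 3 + Ce^(-2x)
Applying y(0) = 0: C = 0 - 3 = -3
Particular solution: y = 3 - 3e^(-2x)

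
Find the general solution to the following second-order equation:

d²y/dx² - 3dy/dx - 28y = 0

Characteristic equation: r² - 3r - 28 = 0
Roots: r = 7, -4 (distinct real)
General solution: y = C₁e^(7x) + C₂e^(-4x)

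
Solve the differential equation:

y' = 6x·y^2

Separating variables and integrating:
-1/y = 3x^2 + C

General solution: y^-1 = -3x^2 + C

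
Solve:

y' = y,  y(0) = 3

General solution: y = Ce^x
Applying IC y(0) = 3:
Particular solution: y = 3e^x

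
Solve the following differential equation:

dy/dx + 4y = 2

Using integrating factor method:

General solution: y = 1/2 + Ce^(-4x)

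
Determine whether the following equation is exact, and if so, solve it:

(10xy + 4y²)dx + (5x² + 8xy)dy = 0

Verify exactness: ∂M/∂y = ∂N/∂x ✓
Find F(x,y) such that ∂F/∂x = M, ∂F/∂y = N
Solution: 5x²y + 4xy² = C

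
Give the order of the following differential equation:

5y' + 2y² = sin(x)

The order is 1 (highest derivative is of order 1).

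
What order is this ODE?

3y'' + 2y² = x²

The order is 2 (highest derivative is of order 2).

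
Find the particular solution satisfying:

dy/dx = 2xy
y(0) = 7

General solution: y = Ce^(x²)
Applying IC y(0) = 7:
Particular solution: y = 7e^(x²)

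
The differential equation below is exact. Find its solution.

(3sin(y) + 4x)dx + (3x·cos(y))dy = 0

Verify exactness: ∂M/∂y = ∂N/∂x ✓
Find F(x,y) such that ∂F/∂x = M, ∂F/∂y = N
Solution: 3x·sin(y) + 2x² = C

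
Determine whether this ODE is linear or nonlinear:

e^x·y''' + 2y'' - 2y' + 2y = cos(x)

Linear (y and its derivatives appear to the first power only, no products of y terms)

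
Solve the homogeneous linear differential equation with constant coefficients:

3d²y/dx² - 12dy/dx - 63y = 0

Characteristic equation: 3r² - 12r - 63 = 0
Divide by 3: r² - 4r - 21 = 0
Roots: r = 7, -3 (distinct real)
General solution: y = C₁e^(7x) + C₂e^(-3x)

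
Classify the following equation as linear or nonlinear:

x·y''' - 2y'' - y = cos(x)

Linear (y and its derivatives appear to the first power only, no products of y terms)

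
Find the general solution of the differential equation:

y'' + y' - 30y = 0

Characteristic equation: r² + r - 30 = 0
Roots: r = 5, -6 (distinct real)
General solution: y = C₁e^(5x) + C₂e^(-6x)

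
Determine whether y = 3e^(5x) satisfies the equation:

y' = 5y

Verification:
y = 3e^(5x)
y' = 15e^(5x)
5y = 15e^(5x)
y' = 5y ✓

Yes, it is a solution.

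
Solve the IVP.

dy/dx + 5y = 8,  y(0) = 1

General solution: y = 8/5 + Ce^(-5x)
Applying y(0) = 1: C = 1 - 8/5 = -3/5
Particular solution: y = 8/5 - (3/5)e^(-5x)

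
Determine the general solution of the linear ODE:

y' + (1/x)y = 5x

Using integrating factor method:

General solution: y = (5/3)x^2 + C/x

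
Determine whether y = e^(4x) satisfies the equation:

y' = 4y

Verification:
y = e^(4x)
y' = 4e^(4x)
4y = 4e^(4x)
y' = 4y ✓

Yes, it is a solution.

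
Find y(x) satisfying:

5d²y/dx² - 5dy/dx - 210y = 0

Characteristic equation: 5r² - 5r - 210 = 0
Divide by 5: r² - r - 42 = 0
Roots: r = 7, -6 (distinct real)
General solution: y = C₁e^(7x) + C₂e^(-6x)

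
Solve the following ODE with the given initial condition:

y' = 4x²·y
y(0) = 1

General solution: y = Ce^(4x³/3)
Applying IC y(0) = 1:
Particular solution: y = e^(4x³/3)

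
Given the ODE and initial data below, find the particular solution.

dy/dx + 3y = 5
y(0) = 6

General solution: y = 5/3 + Ce^(-3x)
Applying y(0) = 6: C = 6 - 5/3 = 13/3
Particular solution: y = 5/3 + (13/3)e^(-3x)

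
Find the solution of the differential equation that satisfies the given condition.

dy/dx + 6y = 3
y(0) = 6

General solution: y = 1/2 + Ce^(-6x)
Applying y(0) = 6: C = 6 - 1/2 = 11/2
Particular solution: y = 1/2 + (11/2)e^(-6x)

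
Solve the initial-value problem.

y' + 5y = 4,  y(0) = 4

General solution: y = 4/5 + Ce^(-5x)
Applying y(0) = 4: C = 4 - 4/5 = 16/5
Particular solution: y = 4/5 + (16/5)e^(-5x)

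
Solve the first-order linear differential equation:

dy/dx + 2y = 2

Using integrating factor method:

General solution: y = 1 + Ce^(-2x)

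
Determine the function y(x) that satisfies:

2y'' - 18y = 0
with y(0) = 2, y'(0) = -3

General solution: y = C₁e^(3x) + C₂e^(-3x)
Applying ICs: C₁ = 1/2, C₂ = 3/2
Particular solution: y = (1/2)e^(3x) + (3/2)e^(-3x)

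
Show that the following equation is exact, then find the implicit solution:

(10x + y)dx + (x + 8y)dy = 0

Verify exactness: ∂M/∂y = ∂N/∂x ✓
Find F(x,y) such that ∂F/∂x = M, ∂F/∂y = N
Solution: 5x² + xy + 4y² = C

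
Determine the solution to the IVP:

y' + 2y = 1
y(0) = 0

General solution: y = 1/2 + Ce^(-2x)
Applying y(0) = 0: C = 0 - 1/2 = -1/2
Particular solution: y = 1/2 - (1/2)e^(-2x)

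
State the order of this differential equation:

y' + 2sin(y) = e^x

The order is 1 (highest derivative is of order 1).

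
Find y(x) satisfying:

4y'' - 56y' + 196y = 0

Characteristic equation: 4r² - 56r + 196 = 0
Divide by 4: r² - 14r + 49 = 0
Factored: (r - 7)² = 0
Repeated root: r = 7
General solution: y = (C₁ + C₂x)e^(7x)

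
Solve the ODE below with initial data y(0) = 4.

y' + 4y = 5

General solution: y = 5/4 + Ce^(-4x)
Applying y(0) = 4: C = 4 - 5/4 = 11/4
Particular solution: y = 5/4 + (11/4)e^(-4x)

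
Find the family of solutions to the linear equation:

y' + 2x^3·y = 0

Using integrating factor method:

General solution: y = Ce^(-x^4/2)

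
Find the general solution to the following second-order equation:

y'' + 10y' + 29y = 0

Characteristic equation: r² + 10r + 29 = 0
Roots: r = -5 ± 2i (complex conjugates)
General solution: y = e^(-5x)(C₁cos(2x) + C₂sin(2x))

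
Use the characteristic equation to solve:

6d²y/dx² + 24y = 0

Characteristic equation: 6r² + 24 = 0
Divide by 6: r² + 4 = 0
Roots: r = ±2i (complex conjugates)
General solution: y = C₁cos(2x) + C₂sin(2x)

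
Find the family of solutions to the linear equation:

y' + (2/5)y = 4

Using integrating factor method:

General solution: y = 10 + Ce^(-2x/5)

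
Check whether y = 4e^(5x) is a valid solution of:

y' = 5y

Verification:
y = 4e^(5x)
y' = 20e^(5x)
5y = 20e^(5x)
y' = 5y ✓

Yes, it is a solution.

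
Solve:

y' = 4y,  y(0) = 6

General solution: y = Ce^(4x)
Applying IC y(0) = 6:
Particular solution: y = 6e^(4x)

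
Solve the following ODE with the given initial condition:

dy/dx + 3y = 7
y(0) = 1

General solution: y = 7/3 + Ce^(-3x)
Applying y(0) = 1: C = 1 - 7/3 = -4/3
Particular solution: y = 7/3 - (4/3)e^(-3x)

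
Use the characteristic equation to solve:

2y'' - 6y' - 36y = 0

Characteristic equation: 2r² - 6r - 36 = 0
Divide by 2: r² - 3r - 18 = 0
Roots: r = 6, -3 (distinct real)
General solution: y = C₁e^(6x) + C₂e^(-3x)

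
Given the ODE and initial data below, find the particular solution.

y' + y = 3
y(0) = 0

General solution: y = 3 + Ce^(-x)
Applying y(0) = 0: C = 0 - 3 = -3
Particular solution: y = 3 - 3e^(-x)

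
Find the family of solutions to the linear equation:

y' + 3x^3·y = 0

Using integrating factor method:

General solution: y = Ce^(-3x^4/4)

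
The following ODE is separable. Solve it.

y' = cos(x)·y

Separating variables and integrating:
ln|y| = sin(x) + C

General solution: y = Ce^(sin(x))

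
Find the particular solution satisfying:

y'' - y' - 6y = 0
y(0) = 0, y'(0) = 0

General solution: y = C₁e^(3x) + C₂e^(-2x)
Applying ICs: C₁ = 0, C₂ = 0
Particular solution: y = 0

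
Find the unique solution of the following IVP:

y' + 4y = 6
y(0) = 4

General solution: y = 3/2 + Ce^(-4x)
Applying y(0) = 4: C = 4 - 3/2 = 5/2
Particular solution: y = 3/2 + (5/2)e^(-4x)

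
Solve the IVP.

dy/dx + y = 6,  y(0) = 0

General solution: y = 6 + Ce^(-x)
Applying y(0) = 0: C = 0 - 6 = -6
Particular solution: y = 6 - 6e^(-x)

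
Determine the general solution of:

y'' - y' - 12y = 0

Characteristic equation: r² - r - 12 = 0
Roots: r = 4, -3 (distinct real)
General solution: y = C₁e^(4x) + C₂e^(-3x)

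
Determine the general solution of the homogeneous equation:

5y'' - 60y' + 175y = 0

Characteristic equation: 5r² - 60r + 175 = 0
Divide by 5: r² - 12r + 35 = 0
Roots: r = 5, 7 (distinct real)
General solution: y = C₁e^(5x) + C₂e^(7x)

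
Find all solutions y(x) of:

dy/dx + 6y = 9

Using integrating factor method:

General solution: y = 3/2 + Ce^(-6x)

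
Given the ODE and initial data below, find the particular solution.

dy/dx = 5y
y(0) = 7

General solution: y = Ce^(5x)
Applying IC y(0) = 7:
Particular solution: y = 7e^(5x)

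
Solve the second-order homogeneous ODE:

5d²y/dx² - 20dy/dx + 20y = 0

Characteristic equation: 5r² - 20r + 20 = 0
Divide by 5: r² - 4r + 4 = 0
Factored: (r - 2)² = 0
Repeated root: r = 2
General solution: y = (C₁ + C₂x)e^(2x)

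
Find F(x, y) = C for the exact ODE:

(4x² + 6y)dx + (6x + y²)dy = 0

Verify exactness: ∂M/∂y = ∂N/∂x ✓
Find F(x,y) such that ∂F/∂x = M, ∂F/∂y = N
Solution: 4x³/3 + 6xy + y³/3 = C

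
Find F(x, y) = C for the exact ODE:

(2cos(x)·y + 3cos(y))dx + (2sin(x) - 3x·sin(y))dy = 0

Verify exactness: ∂M/∂y = ∂N/∂x ✓
Find F(x,y) such that ∂F/∂x = M, ∂F/∂y = N
Solution: 2sin(x)·y + 3x·cos(y) = C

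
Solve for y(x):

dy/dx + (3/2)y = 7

Using integrating factor method:

General solution: y = 14/3 + Ce^(-3x/2)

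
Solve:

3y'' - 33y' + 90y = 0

Characteristic equation: 3r² - 33r + 90 = 0
Divide by 3: r² - 11r + 30 = 0
Roots: r = 5, 6 (distinct real)
General solution: y = C₁e^(5x) + C₂e^(6x)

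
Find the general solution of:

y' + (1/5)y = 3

Using integrating factor method:

General solution: y = 15 + Ce^(-x/5)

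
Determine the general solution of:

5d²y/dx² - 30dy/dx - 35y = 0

Characteristic equation: 5r² - 30r - 35 = 0
Divide by 5: r² - 6r - 7 = 0
Roots: r = 7, -1 (distinct real)
General solution: y = C₁e^(7x) + C₂e^(-x)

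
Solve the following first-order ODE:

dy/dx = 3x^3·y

Separating variables and integrating:
ln|y| = 3x^4/4 + C

General solution: y = Ce^(3x^4/4)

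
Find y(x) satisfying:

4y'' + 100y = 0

Characteristic equation: 4r² + 100 = 0
Divide by 4: r² + 25 = 0
Roots: r = ±5i (complex conjugates)
General solution: y = C₁cos(5x) + C₂sin(5x)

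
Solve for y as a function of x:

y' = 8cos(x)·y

Separating variables and integrating:
ln|y| = 8sin(x) + C

General solution: y = Ce^(8sin(x))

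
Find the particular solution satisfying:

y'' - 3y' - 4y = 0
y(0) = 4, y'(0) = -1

General solution: y = C₁e^(4x) + C₂e^(-x)
Applying ICs: C₁ = 3/5, C₂ = 17/5
Particular solution: y = (3/5)e^(4x) + (17/5)e^(-x)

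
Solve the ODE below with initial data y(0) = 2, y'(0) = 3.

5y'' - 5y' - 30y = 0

General solution: y = C₁e^(3x) + C₂e^(-2x)
Applying ICs: C₁ = 7/5, C₂ = 3/5
Particular solution: y = (7/5)e^(3x) + (3/5)e^(-2x)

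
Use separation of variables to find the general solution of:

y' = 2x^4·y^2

Separating variables and integrating:
-1/y = 2x^5/5 + C

General solution: y^-1 = (-2/5)x^5 + C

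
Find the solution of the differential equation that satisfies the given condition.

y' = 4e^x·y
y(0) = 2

General solution: y = Ce^(4e^x)
Applying IC y(0) = 2:
Particular solution: y = 2e^(4(e^x - 1))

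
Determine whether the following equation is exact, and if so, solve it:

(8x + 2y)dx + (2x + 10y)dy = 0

Verify exactness: ∂M/∂y = ∂N/∂x ✓
Find F(x,y) such that ∂F/∂x = M, ∂F/∂y = N
Solution: 4x² + 2xy + 5y² = C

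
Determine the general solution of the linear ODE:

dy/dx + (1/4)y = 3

Using integrating factor method:

General solution: y = 12 + Ce^(-x/4)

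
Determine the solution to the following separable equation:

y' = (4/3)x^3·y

Separating variables and integrating:
ln|y| = x^4/3 + C

General solution: y = Ce^(x^4/3)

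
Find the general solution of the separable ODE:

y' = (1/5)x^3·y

Separating variables and integrating:
ln|y| = x^4/20 + C

General solution: y = Ce^(x^4/20)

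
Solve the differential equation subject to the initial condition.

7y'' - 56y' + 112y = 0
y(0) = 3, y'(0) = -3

General solution: y = (C₁ + C₂x)e^(4x)
Repeated root r = 4
Applying ICs: C₁ = 3, C₂ = -15
Particular solution: y = (3 - 15x)e^(4x)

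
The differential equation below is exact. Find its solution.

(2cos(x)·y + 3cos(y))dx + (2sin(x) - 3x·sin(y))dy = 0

Verify exactness: ∂M/∂y = ∂N/∂x ✓
Find F(x,y) such that ∂F/∂x = M, ∂F/∂y = N
Solution: 2sin(x)·y + 3x·cos(y) = C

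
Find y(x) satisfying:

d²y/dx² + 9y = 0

Characteristic equation: r² + 9 = 0
Roots: r = ±3i (complex conjugates)
General solution: y = C₁cos(3x) + C₂sin(3x)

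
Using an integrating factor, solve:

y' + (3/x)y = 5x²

Using integrating factor method:

General solution: y = (5/6)x^3 + Cx^(-3)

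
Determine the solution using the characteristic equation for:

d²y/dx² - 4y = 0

Characteristic equation: r² - 4 = 0
Roots: r = 2, -2 (distinct real)
General solution: y = C₁e^(2x) + C₂e^(-2x)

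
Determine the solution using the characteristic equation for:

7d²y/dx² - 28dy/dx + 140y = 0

Characteristic equation: 7r² - 28r + 140 = 0
Divide by 7: r² - 4r + 20 = 0
Roots: r = 2 ± 4i (complex conjugates)
General solution: y = e^(2x)(C₁cos(4x) + C₂sin(4x))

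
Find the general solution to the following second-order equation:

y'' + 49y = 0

Characteristic equation: r² + 49 = 0
Roots: r = ±7i (complex conjugates)
General solution: y = C₁cos(7x) + C₂sin(7x)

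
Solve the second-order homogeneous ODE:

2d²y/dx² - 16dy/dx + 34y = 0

Characteristic equation: 2r² - 16r + 34 = 0
Divide by 2: r² - 8r + 17 = 0
Roots: r = 4 ± i (complex conjugates)
General solution: y = e^(4x)(C₁cos(x) + C₂sin(x))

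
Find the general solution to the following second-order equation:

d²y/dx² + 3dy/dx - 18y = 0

Characteristic equation: r² + 3r - 18 = 0
Roots: r = 3, -6 (distinct real)
General solution: y = C₁e^(3x) + C₂e^(-6x)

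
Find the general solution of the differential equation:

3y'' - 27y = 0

Characteristic equation: 3r² - 27 = 0
Divide by 3: r² - 9 = 0
Roots: r = 3, -3 (distinct real)
General solution: y = C₁e^(3x) + C₂e^(-3x)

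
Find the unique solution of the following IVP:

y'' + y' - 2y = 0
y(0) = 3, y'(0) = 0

General solution: y = C₁e^x + C₂e^(-2x)
Applying ICs: C₁ = 2, C₂ = 1
Particular solution: y = 2e^x + e^(-2x)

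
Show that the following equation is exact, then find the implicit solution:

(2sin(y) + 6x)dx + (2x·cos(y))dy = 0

Verify exactness: ∂M/∂y = ∂N/∂x ✓
Find F(x,y) such that ∂F/∂x = M, ∂F/∂y = N
Solution: 2x·sin(y) + 3x² = C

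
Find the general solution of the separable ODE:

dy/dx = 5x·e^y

Separating variables and integrating:
-e^(-y) = 5x²/2 + C

General solution: y = -ln(C - 5x²/2)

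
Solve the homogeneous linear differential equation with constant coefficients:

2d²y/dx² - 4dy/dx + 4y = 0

Characteristic equation: 2r² - 4r + 4 = 0
Divide by 2: r² - 2r + 2 = 0
Roots: r = 1 ± i (complex conjugates)
General solution: y = e^x(C₁cos(x) + C₂sin(x))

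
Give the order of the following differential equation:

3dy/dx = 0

The order is 1 (highest derivative is of order 1).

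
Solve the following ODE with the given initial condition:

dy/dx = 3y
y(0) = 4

General solution: y = Ce^(3x)
Applying IC y(0) = 4:
Particular solution: y = 4e^(3x)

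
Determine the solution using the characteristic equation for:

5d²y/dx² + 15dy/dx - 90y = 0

Characteristic equation: 5r² + 15r - 90 = 0
Divide by 5: r² + 3r - 18 = 0
Roots: r = 3, -6 (distinct real)
General solution: y = C₁e^(3x) + C₂e^(-6x)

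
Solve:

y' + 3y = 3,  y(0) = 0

General solution: y = 1 + Ce^(-3x)
Applying y(0) = 0: C = 0 - 1 = -1
Particular solution: y = 1 - e^(-3x)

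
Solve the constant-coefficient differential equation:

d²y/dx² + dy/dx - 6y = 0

Characteristic equation: r² + r - 6 = 0
Roots: r = 2, -3 (distinct real)
General solution: y = C₁e^(2x) + C₂e^(-3x)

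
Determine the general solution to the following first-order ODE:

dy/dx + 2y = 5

Using integrating factor method:

General solution: y = 5/2 + Ce^(-2x)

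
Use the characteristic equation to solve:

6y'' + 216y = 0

Characteristic equation: 6r² + 216 = 0
Divide by 6: r² + 36 = 0
Roots: r = ±6i (complex conjugates)
General solution: y = C₁cos(6x) + C₂sin(6x)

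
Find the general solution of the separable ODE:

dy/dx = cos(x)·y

Separating variables and integrating:
ln|y| = sin(x) + C

General solution: y = Ce^(sin(x))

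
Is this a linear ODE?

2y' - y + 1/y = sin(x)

No. Nonlinear (1/y term)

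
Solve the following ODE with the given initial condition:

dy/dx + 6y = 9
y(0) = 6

General solution: y = 3/2 + Ce^(-6x)
Applying y(0) = 6: C = 6 - 3/2 = 9/2
Particular solution: y = 3/2 + (9/2)e^(-6x)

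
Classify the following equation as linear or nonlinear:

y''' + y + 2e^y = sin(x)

Nonlinear (e^y is nonlinear in y)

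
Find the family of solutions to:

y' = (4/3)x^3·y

Separating variables and integrating:
ln|y| = x^4/3 + C

General solution: y = Ce^(x^4/3)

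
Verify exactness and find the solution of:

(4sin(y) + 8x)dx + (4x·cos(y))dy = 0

Verify exactness: ∂M/∂y = ∂N/∂x ✓
Find F(x,y) such that ∂F/∂x = M, ∂F/∂y = N
Solution: 4x·sin(y) + 4x² = C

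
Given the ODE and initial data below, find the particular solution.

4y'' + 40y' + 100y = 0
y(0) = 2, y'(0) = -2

General solution: y = (C₁ + C₂x)e^(-5x)
Repeated root r = -5
Applying ICs: C₁ = 2, C₂ = 8
Particular solution: y = (2 + 8x)e^(-5x)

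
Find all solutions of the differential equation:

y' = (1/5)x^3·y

Separating variables and integrating:
ln|y| = x^4/20 + C

General solution: y = Ce^(x^4/20)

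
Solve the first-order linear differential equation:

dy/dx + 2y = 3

Using integrating factor method:

General solution: y = 3/2 + Ce^(-2x)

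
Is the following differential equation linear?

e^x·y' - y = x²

Yes. Linear (y and its derivatives appear to the first power only, no products of y terms)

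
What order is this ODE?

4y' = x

The order is 1 (highest derivative is of order 1).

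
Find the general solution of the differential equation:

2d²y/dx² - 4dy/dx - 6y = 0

Characteristic equation: 2r² - 4r - 6 = 0
Divide by 2: r² - 2r - 3 = 0
Roots: r = 3, -1 (distinct real)
General solution: y = C₁e^(3x) + C₂e^(-x)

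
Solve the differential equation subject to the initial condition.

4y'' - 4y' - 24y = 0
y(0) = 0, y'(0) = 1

General solution: y = C₁e^(3x) + C₂e^(-2x)
Applying ICs: C₁ = 1/5, C₂ = -1/5
Particular solution: y = (1/5)e^(3x) - (1/5)e^(-2x)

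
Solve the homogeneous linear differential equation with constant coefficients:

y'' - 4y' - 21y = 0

Characteristic equation: r² - 4r - 21 = 0
Roots: r = 7, -3 (distinct real)
General solution: y = C₁e^(7x) + C₂e^(-3x)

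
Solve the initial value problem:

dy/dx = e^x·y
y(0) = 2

General solution: y = Ce^(e^x)
Applying IC y(0) = 2:
Particular solution: y = 2e^(e^x - 1)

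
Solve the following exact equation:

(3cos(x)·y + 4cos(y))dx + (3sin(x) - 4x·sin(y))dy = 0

Verify exactness: ∂M/∂y = ∂N/∂x ✓
Find F(x,y) such that ∂F/∂x = M, ∂F/∂y = N
Solution: 3sin(x)·y + 4x·cos(y) = C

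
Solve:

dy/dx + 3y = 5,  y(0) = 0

General solution: y = 5/3 + Ce^(-3x)
Applying y(0) = 0: C = 0 - 5/3 = -5/3
Particular solution: y = 5/3 - (5/3)e^(-3x)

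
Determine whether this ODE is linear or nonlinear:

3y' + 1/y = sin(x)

Nonlinear (1/y term)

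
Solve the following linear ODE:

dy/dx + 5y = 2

Using integrating factor method:

General solution: y = 2/5 + Ce^(-5x)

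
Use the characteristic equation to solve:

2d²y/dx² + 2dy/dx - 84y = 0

Characteristic equation: 2r² + 2r - 84 = 0
Divide by 2: r² + r - 42 = 0
Roots: r = 6, -7 (distinct real)
General solution: y = C₁e^(6x) + C₂e^(-7x)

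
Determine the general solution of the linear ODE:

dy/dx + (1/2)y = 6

Using integrating factor method:

General solution: y = 12 + Ce^(-x/2)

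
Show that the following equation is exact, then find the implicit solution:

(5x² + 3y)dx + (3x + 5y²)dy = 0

Verify exactness: ∂M/∂y = ∂N/∂x ✓
Find F(x,y) such that ∂F/∂x = M, ∂F/∂y = N
Solution: 5x³/3 + 3xy + 5y³/3 = C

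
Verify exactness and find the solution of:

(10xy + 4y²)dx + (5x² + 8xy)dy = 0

Verify exactness: ∂M/∂y = ∂N/∂x ✓
Find F(x,y) such that ∂F/∂x = M, ∂F/∂y = N
Solution: 5x²y + 4xy² = C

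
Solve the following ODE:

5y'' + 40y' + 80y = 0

Characteristic equation: 5r² + 40r + 80 = 0
Divide by 5: r² + 8r + 16 = 0
Factored: (r + 4)² = 0
Repeated root: r = -4
General solution: y = (C₁ + C₂x)e^(-4x)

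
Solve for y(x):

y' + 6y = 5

Using integrating factor method:

General solution: y = 5/6 + Ce^(-6x)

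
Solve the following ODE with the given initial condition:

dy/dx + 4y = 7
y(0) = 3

General solution: y = 7/4 + Ce^(-4x)
Applying y(0) = 3: C = 3 - 7/4 = 5/4
Particular solution: y = 7/4 + (5/4)e^(-4x)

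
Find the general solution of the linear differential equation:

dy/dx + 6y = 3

Using integrating factor method:

General solution: y = 1/2 + Ce^(-6x)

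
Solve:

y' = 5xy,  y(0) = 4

General solution: y = Ce^(5x²/2)
Applying IC y(0) = 4:
Particular solution: y = 4e^(5x²/2)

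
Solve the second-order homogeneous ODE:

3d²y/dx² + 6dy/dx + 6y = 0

Characteristic equation: 3r² + 6r + 6 = 0
Divide by 3: r² + 2r + 2 = 0
Roots: r = -1 ± i (complex conjugates)
General solution: y = e^(-x)(C₁cos(x) + C₂sin(x))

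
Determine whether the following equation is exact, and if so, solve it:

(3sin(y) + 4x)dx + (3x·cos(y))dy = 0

Verify exactness: ∂M/∂y = ∂N/∂x ✓
Find F(x,y) such that ∂F/∂x = M, ∂F/∂y = N
Solution: 3x·sin(y) + 2x² = C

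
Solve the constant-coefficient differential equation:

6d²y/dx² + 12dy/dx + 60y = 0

Characteristic equation: 6r² + 12r + 60 = 0
Divide by 6: r² + 2r + 10 = 0
Roots: r = -1 ± 3i (complex conjugates)
General solution: y = e^(-x)(C₁cos(3x) + C₂sin(3x))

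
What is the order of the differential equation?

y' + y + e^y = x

The order is 1 (highest derivative is of order 1).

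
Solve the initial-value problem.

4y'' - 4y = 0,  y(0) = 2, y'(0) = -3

General solution: y = C₁e^x + C₂e^(-x)
Applying ICs: C₁ = -1/2, C₂ = 5/2
Particular solution: y = -(1/2)e^x + (5/2)e^(-x)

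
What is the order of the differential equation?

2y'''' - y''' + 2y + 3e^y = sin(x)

The order is 4 (highest derivative is of order 4).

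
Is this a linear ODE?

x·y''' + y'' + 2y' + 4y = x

Yes. Linear (y and its derivatives appear to the first power only, no products of y terms)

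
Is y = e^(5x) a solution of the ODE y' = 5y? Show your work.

Verification:
y = e^(5x)
y' = 5e^(5x)
5y = 5e^(5x)
y' = 5y ✓

Yes, it is a solution.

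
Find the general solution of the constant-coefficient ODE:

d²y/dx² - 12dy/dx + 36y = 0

Characteristic equation: r² - 12r + 36 = 0
Factored: (r - 6)² = 0
Repeated root: r = 6
General solution: y = (C₁ + C₂x)e^(6x)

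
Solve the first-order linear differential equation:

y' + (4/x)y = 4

Using integrating factor method:

General solution: y = (4/5)x + Cx^(-4)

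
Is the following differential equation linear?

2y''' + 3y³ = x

No. Nonlinear (y³ term)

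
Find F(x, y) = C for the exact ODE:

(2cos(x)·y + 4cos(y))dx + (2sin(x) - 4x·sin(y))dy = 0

Verify exactness: ∂M/∂y = ∂N/∂x ✓
Find F(x,y) such that ∂F/∂x = M, ∂F/∂y = N
Solution: 2sin(x)·y + 4x·cos(y) = C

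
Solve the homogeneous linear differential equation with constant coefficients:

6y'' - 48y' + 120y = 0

Characteristic equation: 6r² - 48r + 120 = 0
Divide by 6: r² - 8r + 20 = 0
Roots: r = 4 ± 2i (complex conjugates)
General solution: y = e^(4x)(C₁cos(2x) + C₂sin(2x))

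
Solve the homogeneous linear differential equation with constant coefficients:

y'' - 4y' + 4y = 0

Characteristic equation: r² - 4r + 4 = 0
Factored: (r - 2)² = 0
Repeated root: r = 2
General solution: y = (C₁ + C₂x)e^(2x)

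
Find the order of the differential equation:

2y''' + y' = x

The order is 3 (highest derivative is of order 3).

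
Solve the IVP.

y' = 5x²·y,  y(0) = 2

General solution: y = Ce^(5x³/3)
Applying IC y(0) = 2:
Particular solution: y = 2e^(5x³/3)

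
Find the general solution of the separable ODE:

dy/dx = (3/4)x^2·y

Separating variables and integrating:
ln|y| = x^3/4 + C

General solution: y = Ce^(x^3/4)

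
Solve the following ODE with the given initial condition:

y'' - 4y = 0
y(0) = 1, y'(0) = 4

General solution: y = C₁e^(2x) + C₂e^(-2x)
Applying ICs: C₁ = 3/2, C₂ = -1/2
Particular solution: y = (3/2)e^(2x) - (1/2)e^(-2x)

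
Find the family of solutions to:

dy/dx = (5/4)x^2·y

Separating variables and integrating:
ln|y| = 5x^3/12 + C

General solution: y = Ce^(5x^3/12)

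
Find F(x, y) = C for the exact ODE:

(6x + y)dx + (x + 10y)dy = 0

Verify exactness: ∂M/∂y = ∂N/∂x ✓
Find F(x,y) such that ∂F/∂x = M, ∂F/∂y = N
Solution: 3x² + xy + 5y² = C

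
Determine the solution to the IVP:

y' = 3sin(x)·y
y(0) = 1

General solution: y = Ce^(-3cos(x))
Applying IC y(0) = 1:
Particular solution: y = e^(3(1-cos(x)))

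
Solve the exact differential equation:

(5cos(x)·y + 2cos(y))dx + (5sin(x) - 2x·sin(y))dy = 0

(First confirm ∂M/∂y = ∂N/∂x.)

Verify exactness: ∂M/∂y = ∂N/∂x ✓
Find F(x,y) such that ∂F/∂x = M, ∂F/∂y = N
Solution: 5sin(x)·y + 2x·cos(y) = C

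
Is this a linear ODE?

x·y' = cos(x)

Yes. Linear (y and its derivatives appear to the first power only, no products of y terms)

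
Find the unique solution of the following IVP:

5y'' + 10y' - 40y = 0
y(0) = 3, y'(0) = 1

General solution: y = C₁e^(2x) + C₂e^(-4x)
Applying ICs: C₁ = 13/6, C₂ = 5/6
Particular solution: y = (13/6)e^(2x) + (5/6)e^(-4x)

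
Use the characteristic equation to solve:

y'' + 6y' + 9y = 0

Characteristic equation: r² + 6r + 9 = 0
Factored: (r + 3)² = 0
Repeated root: r = -3
General solution: y = (C₁ + C₂x)e^(-3x)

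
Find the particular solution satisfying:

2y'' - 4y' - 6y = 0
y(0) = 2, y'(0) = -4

General solution: y = C₁e^(3x) + C₂e^(-x)
Applying ICs: C₁ = -1/2, C₂ = 5/2
Particular solution: y = -(1/2)e^(3x) + (5/2)e^(-x)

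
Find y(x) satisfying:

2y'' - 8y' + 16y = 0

Characteristic equation: 2r² - 8r + 16 = 0
Divide by 2: r² - 4r + 8 = 0
Roots: r = 2 ± 2i (complex conjugates)
General solution: y = e^(2x)(C₁cos(2x) + C₂sin(2x))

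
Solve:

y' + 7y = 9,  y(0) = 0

General solution: y = 9/7 + Ce^(-7x)
Applying y(0) = 0: C = 0 - 9/7 = -9/7
Particular solution: y = 9/7 - (9/7)e^(-7x)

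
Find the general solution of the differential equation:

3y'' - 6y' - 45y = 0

Characteristic equation: 3r² - 6r - 45 = 0
Divide by 3: r² - 2r - 15 = 0
Roots: r = 5, -3 (distinct real)
General solution: y = C₁e^(5x) + C₂e^(-3x)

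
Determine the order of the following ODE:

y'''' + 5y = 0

The order is 4 (highest derivative is of order 4).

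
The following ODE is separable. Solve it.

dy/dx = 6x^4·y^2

Separating variables and integrating:
-1/y = 6x^5/5 + C

General solution: y^-1 = (-6/5)x^5 + C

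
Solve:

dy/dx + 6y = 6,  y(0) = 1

General solution: y = 1 + Ce^(-6x)
Applying y(0) = 1: C = 1 - 1 = 0
Particular solution: y = 1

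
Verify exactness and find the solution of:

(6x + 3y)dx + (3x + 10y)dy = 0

Verify exactness: ∂M/∂y = ∂N/∂x ✓
Find F(x,y) such that ∂F/∂x = M, ∂F/∂y = N
Solution: 3x² + 3xy + 5y² = C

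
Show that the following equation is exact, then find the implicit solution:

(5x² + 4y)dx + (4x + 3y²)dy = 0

Verify exactness: ∂M/∂y = ∂N/∂x ✓
Find F(x,y) such that ∂F/∂x = M, ∂F/∂y = N
Solution: 5x³/3 + 4xy + y³ = C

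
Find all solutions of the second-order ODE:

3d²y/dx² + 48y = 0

Characteristic equation: 3r² + 48 = 0
Divide by 3: r² + 16 = 0
Roots: r = ±4i (complex conjugates)
General solution: y = C₁cos(4x) + C₂sin(4x)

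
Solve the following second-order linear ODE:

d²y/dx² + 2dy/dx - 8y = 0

Characteristic equation: r² + 2r - 8 = 0
Roots: r = 2, -4 (distinct real)
General solution: y = C₁e^(2x) + C₂e^(-4x)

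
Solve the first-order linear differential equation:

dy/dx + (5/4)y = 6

Using integrating factor method:

General solution: y = 24/5 + Ce^(-5x/4)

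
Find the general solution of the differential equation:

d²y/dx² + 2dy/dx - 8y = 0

Characteristic equation: r² + 2r - 8 = 0
Roots: r = 2, -4 (distinct real)
General solution: y = C₁e^(2x) + C₂e^(-4x)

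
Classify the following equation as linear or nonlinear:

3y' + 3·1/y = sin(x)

Nonlinear (1/y term)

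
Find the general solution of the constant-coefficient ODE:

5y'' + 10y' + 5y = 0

Characteristic equation: 5r² + 10r + 5 = 0
Divide by 5: r² + 2r + 1 = 0
Factored: (r + 1)² = 0
Repeated root: r = -1
General solution: y = (C₁ + C₂x)e^(-x)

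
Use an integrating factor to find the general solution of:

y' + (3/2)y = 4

Using integrating factor method:

General solution: y = 8/3 + Ce^(-3x/2)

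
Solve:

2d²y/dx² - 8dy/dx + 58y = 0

Characteristic equation: 2r² - 8r + 58 = 0
Divide by 2: r² - 4r + 29 = 0
Roots: r = 2 ± 5i (complex conjugates)
General solution: y = e^(2x)(C₁cos(5x) + C₂sin(5x))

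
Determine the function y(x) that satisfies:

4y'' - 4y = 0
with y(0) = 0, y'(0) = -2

General solution: y = C₁e^x + C₂e^(-x)
Applying ICs: C₁ = -1, C₂ = 1
Particular solution: y = -e^x + e^(-x)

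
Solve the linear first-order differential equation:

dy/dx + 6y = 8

Using integrating factor method:

General solution: y = 4/3 + Ce^(-6x)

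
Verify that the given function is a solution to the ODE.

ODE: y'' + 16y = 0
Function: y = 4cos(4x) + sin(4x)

Verification:
y'' = -64cos(4x) - 16sin(4x)
y'' + 16y = 0 ✓

Yes, it is a solution.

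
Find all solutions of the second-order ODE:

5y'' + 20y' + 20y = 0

Characteristic equation: 5r² + 20r + 20 = 0
Divide by 5: r² + 4r + 4 = 0
Factored: (r + 2)² = 0
Repeated root: r = -2
General solution: y = (C₁ + C₂x)e^(-2x)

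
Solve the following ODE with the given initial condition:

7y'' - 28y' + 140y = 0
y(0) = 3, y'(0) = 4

General solution: y = e^(2x)(C₁cos(4x) + C₂sin(4x))
Complex roots r = 2 ± 4i
Applying ICs: C₁ = 3, C₂ = -1/2
Particular solution: y = e^(2x)(3cos(4x) - (1/2)sin(4x))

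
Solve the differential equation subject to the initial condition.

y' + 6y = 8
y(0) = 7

General solution: y = 4/3 + Ce^(-6x)
Applying y(0) = 7: C = 7 - 4/3 = 17/3
Particular solution: y = 4/3 + (17/3)e^(-6x)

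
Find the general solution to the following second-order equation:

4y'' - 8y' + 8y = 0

Characteristic equation: 4r² - 8r + 8 = 0
Divide by 4: r² - 2r + 2 = 0
Roots: r = 1 ± i (complex conjugates)
General solution: y = e^x(C₁cos(x) + C₂sin(x))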